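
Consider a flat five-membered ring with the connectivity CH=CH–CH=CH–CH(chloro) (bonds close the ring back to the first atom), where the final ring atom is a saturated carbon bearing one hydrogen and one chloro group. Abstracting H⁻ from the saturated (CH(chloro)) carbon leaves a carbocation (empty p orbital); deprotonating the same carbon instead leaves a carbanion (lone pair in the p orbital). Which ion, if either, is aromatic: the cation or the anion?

In both ions every ring atom is sp² and contributes a p orbital, so both rings are fully conjugated.
Cation: 2 × 2 + 0 = 4 π electrons → 4(1), antiaromatic.
Anion: 2 × 2 + 2 = 6 π electrons → 4(1)+2, aromatic.

The anion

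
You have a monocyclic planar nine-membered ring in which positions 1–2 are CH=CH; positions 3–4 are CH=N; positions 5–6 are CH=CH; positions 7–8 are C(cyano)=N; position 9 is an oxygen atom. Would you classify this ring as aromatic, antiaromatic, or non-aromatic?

Aromatic

Every ring atom contributes a p orbital perpendicular to the ring (the double-bond atoms are sp², each contributing one p electron; each sp² =N– keeps its lone pair in-plane and puts one electron into the π system; the oxygen donates one lone pair from its p orbital), so the π system is cyclic and fully conjugated.
π-electron count: 4 × 2 = 8 from the double-bond units + 2 from the O atom = 10.
Since 10 = 4·2 + 2, the ring meets the 4n+2 criterion.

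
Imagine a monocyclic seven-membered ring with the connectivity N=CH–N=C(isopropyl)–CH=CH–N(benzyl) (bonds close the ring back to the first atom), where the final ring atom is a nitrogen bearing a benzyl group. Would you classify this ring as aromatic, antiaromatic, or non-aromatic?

All ring atoms are sp² and supply a p orbital to the ring (every atom in a ring double bond is sp² and brings one electron to the p orbital; the doubly-bonded nitrogens are pyridine-type — their lone pairs lie in the ring plane, leaving one electron in the p orbital; the pyrrole-type nitrogen donates its lone pair from the p orbital); the conjugation is uninterrupted.
Tallying contributions gives 3 × 2 = 6 from the double-bond units + 2 from the N(benzyl) atom = 8.
8 = 4(2); a planar, fully conjugated 4n system is antiaromatic.

Antiaromatic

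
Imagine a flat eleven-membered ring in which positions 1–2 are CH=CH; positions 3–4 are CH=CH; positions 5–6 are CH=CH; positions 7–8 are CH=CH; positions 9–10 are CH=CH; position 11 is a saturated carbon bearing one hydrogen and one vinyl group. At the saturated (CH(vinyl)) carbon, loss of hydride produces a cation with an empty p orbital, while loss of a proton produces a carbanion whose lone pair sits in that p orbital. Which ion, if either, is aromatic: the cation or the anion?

Once that carbon is sp², every ring atom has a p orbital and both ions are fully conjugated.
Cation: 5 × 2 + 0 = 10 π electrons → 4(2)+2, aromatic.
Anion: 5 × 2 + 2 = 12 π electrons → 4(3), antiaromatic.

The cation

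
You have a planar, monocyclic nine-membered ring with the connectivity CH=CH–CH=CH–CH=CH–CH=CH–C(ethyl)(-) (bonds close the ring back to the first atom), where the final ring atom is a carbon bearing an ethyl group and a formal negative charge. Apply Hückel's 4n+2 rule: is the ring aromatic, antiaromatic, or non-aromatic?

All ring atoms are sp² and supply a p orbital to the ring (each doubly-bonded ring atom is sp² with one p-orbital electron; the carbanion's lone pair occupies the p orbital); the conjugation is uninterrupted.
π-electron count: 4 × 2 = 8 from the double-bond units + 2 from the C(ethyl)(-) atom = 10.
With 10 π electrons (n = 2), the Hückel 4n+2 condition holds.

Aromatic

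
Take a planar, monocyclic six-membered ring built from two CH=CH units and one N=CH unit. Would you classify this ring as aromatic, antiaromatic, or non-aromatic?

Aromatic

Every ring atom contributes a p orbital perpendicular to the ring (each doubly-bonded ring atom is sp² with one p-orbital electron; each sp² =N– keeps its lone pair in-plane and puts one electron into the π system), so the π system is cyclic and fully conjugated.
Tallying contributions gives 3 × 2 = 6 from the 3 double-bond units.
Since 6 = 4·1 + 2, the ring meets the 4n+2 criterion.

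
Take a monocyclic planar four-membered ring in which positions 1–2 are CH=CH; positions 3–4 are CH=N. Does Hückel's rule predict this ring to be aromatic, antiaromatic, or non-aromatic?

Antiaromatic

Every ring atom contributes a p orbital perpendicular to the ring (the double-bond atoms are sp², each contributing one p electron; each sp² =N– keeps its lone pair in-plane and puts one electron into the π system), so the π system is cyclic and fully conjugated.
Counting π electrons: 2 × 2 = 4 from the 2 double-bond units.
4 is a 4n count (n = 1), so the planar conjugated ring is antiaromatic.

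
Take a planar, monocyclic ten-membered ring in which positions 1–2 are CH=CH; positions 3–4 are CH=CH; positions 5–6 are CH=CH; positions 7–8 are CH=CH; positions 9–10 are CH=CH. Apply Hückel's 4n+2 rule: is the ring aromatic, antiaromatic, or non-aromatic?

Check conjugation: each doubly-bonded ring atom is sp² with one p-orbital electron — every position has a p orbital, so the cyclic π system is continuous.
π-electron count: 5 × 2 = 10 from the 5 double-bond units.
That gives a 4n+2 count (10, n = 2).

Aromatic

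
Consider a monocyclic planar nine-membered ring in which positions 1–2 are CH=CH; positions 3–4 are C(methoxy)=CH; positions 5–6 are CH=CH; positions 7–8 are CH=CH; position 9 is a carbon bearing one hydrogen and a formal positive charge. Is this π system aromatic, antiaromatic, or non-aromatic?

The p orbitals form a continuous loop: the double-bond atoms are sp², each contributing one p electron; the carbocation has an empty p orbital. The ring is fully conjugated.
π-electron count: 4 × 2 = 8 from the double-bond units + 0 from the CH(+) atom = 8.
8 is a 4n count (n = 2), so the planar conjugated ring is antiaromatic.

Antiaromatic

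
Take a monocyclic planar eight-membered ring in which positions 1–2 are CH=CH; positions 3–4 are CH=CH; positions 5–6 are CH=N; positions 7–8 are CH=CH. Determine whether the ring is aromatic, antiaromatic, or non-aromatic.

Every ring atom contributes a p orbital perpendicular to the ring (each doubly-bonded ring atom is sp² with one p-orbital electron; the doubly-bonded nitrogens are pyridine-type — their lone pairs lie in the ring plane, leaving one electron in the p orbital), so the π system is cyclic and fully conjugated.
π-electron count: 4 × 2 = 8 from the 4 double-bond units.
A 4n π count (8, n = 2) in a planar conjugated ring means antiaromatic.

Antiaromatic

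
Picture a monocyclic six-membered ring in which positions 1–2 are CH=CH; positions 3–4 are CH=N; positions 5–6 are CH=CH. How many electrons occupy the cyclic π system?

6

The p orbitals form a continuous loop: each doubly-bonded ring atom is sp² with one p-orbital electron; each =N– nitrogen is pyridine-type (lone pair in the sp² plane, one electron in the p orbital). The ring is fully conjugated.
Counting π electrons: 3 × 2 = 6 from the 3 double-bond units.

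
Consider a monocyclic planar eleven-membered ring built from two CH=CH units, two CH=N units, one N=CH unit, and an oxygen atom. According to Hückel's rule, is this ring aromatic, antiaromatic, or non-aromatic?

Antiaromatic

Every ring atom contributes a p orbital perpendicular to the ring (the double-bond atoms are sp², each contributing one p electron; each sp² =N– keeps its lone pair in-plane and puts one electron into the π system; the oxygen donates one lone pair from its p orbital), so the π system is cyclic and fully conjugated.
Tallying contributions gives 5 × 2 = 10 from the double-bond units + 2 from the O atom = 12.
12 is a 4n count (n = 3), so the planar conjugated ring is antiaromatic.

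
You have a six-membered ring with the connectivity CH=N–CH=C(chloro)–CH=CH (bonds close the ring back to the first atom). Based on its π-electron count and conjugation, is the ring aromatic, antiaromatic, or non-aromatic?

The p orbitals form a continuous loop: every atom in a ring double bond is sp² and brings one electron to the p orbital; each =N– nitrogen is pyridine-type (lone pair in the sp² plane, one electron in the p orbital). The ring is fully conjugated.
Counting π electrons: 3 × 2 = 6 from the 3 double-bond units.
6 = 4(1) + 2, which satisfies Hückel's 4n+2 rule.

Aromatic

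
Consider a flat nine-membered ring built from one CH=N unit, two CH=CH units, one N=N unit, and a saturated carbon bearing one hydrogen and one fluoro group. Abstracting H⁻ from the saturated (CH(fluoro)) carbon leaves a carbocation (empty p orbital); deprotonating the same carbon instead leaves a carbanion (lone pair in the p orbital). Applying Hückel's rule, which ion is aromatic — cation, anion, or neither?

The anion

In both ions every ring atom is sp² and contributes a p orbital, so both rings are fully conjugated.
Cation: 4 × 2 + 0 = 8 π electrons → 4(2), antiaromatic.
Anion: 4 × 2 + 2 = 10 π electrons → 4(2)+2, aromatic.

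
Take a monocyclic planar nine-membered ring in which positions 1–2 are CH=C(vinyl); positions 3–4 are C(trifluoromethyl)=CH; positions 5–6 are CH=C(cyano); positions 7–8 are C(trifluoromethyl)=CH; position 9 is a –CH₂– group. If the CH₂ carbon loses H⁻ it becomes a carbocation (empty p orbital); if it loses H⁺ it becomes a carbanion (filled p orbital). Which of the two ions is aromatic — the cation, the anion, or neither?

In both ions every ring atom is sp² and contributes a p orbital, so both rings are fully conjugated.
Cation: 4 × 2 + 0 = 8 π electrons → 4(2), antiaromatic.
Anion: 4 × 2 + 2 = 10 π electrons → 4(2)+2, aromatic.

The anion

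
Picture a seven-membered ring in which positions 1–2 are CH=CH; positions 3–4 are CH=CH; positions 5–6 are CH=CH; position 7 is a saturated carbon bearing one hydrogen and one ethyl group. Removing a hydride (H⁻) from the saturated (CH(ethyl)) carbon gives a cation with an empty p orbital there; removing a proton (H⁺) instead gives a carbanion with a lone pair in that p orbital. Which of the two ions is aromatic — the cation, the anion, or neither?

In both ions every ring atom is sp² and contributes a p orbital, so both rings are fully conjugated.
Cation: 3 × 2 + 0 = 6 π electrons → 4(1)+2, aromatic.
Anion: 3 × 2 + 2 = 8 π electrons → 4(2), antiaromatic.

The cation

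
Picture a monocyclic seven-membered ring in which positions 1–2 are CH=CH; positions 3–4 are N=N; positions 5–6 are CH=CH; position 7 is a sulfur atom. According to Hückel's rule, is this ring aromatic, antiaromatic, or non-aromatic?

All ring atoms are sp² and supply a p orbital to the ring (each doubly-bonded ring atom is sp² with one p-orbital electron; each =N– nitrogen is pyridine-type (lone pair in the sp² plane, one electron in the p orbital); the sulfur donates one lone pair from its p orbital); the conjugation is uninterrupted.
π-electron count: 3 × 2 = 6 from the double-bond units + 2 from the S atom = 8.
With 8 = 4·2 π electrons, Hückel's rule classifies the planar ring as antiaromatic.

Antiaromatic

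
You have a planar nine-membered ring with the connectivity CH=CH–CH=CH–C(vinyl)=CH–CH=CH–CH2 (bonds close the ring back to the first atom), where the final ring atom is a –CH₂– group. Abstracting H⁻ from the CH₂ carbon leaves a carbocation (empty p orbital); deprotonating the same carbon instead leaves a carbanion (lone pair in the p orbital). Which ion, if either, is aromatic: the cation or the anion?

The anion

In either ion the ring is fully conjugated: every atom, including the new sp² carbon, supplies a p orbital.
Cation: 4 × 2 + 0 = 8 π electrons → 4(2), antiaromatic.
Anion: 4 × 2 + 2 = 10 π electrons → 4(2)+2, aromatic.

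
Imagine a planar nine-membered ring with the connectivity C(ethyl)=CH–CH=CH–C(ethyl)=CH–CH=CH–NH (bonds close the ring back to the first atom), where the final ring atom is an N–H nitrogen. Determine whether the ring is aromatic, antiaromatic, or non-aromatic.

The p orbitals form a continuous loop: the double-bond atoms are sp², each contributing one p electron; the pyrrole-type nitrogen donates its lone pair from the p orbital. The ring is fully conjugated.
Tallying contributions gives 4 × 2 = 8 from the double-bond units + 2 from the NH atom = 10.
Since 10 = 4·2 + 2, the ring meets the 4n+2 criterion.

Aromatic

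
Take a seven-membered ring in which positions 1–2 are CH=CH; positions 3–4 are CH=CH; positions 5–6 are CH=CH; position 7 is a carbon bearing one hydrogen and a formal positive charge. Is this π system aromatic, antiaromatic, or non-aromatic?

Aromatic

Every ring atom contributes a p orbital perpendicular to the ring (each doubly-bonded ring atom is sp² with one p-orbital electron; the carbocation has an empty p orbital), so the π system is cyclic and fully conjugated.
Adding the contributions, 3 × 2 = 6 from the double-bond units + 0 from the CH(+) atom = 6.
Since 6 = 4·1 + 2, the ring meets the 4n+2 criterion.
This is the tropylium cation.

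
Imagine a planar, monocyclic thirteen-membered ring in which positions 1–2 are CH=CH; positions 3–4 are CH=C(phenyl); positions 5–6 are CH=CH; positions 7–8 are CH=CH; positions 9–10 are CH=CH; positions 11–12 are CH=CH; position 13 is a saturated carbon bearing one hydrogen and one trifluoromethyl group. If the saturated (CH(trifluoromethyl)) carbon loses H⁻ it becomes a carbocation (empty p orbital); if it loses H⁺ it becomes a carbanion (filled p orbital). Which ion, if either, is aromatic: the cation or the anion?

The anion

Once that carbon is sp², every ring atom has a p orbital and both ions are fully conjugated.
Cation: 6 × 2 + 0 = 12 π electrons → 4(3), antiaromatic.
Anion: 6 × 2 + 2 = 14 π electrons → 4(3)+2, aromatic.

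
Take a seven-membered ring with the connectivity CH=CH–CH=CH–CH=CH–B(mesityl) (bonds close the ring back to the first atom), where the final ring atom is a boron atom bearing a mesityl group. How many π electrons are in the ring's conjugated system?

6

Every ring atom contributes a p orbital perpendicular to the ring (the double-bond atoms are sp², each contributing one p electron; the boron has an empty p orbital), so the π system is cyclic and fully conjugated.
π-electron count: 3 × 2 = 6 from the double-bond units + 0 from the B(mesityl) atom = 6.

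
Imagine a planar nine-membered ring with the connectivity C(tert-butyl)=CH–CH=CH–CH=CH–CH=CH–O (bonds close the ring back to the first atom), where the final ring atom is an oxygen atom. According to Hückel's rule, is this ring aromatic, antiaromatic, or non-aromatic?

The p orbitals form a continuous loop: each doubly-bonded ring atom is sp² with one p-orbital electron; the oxygen donates one lone pair from its p orbital. The ring is fully conjugated.
Adding the contributions, 4 × 2 = 8 from the double-bond units + 2 from the O atom = 10.
10 = 4(2) + 2, which satisfies Hückel's 4n+2 rule.

Aromatic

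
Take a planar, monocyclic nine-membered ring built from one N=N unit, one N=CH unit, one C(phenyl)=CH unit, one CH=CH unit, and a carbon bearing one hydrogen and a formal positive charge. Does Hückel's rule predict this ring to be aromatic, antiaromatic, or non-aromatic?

Antiaromatic

The p orbitals form a continuous loop: every atom in a ring double bond is sp² and brings one electron to the p orbital; each =N– nitrogen is pyridine-type (lone pair in the sp² plane, one electron in the p orbital); the carbocation has an empty p orbital. The ring is fully conjugated.
π-electron count: 4 × 2 = 8 from the double-bond units + 0 from the CH(+) atom = 8.
A 4n π count (8, n = 2) in a planar conjugated ring means antiaromatic.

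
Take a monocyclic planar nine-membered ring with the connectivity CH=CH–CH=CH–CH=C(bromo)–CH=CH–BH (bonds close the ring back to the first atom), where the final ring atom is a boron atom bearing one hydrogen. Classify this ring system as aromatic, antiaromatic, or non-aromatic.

Antiaromatic

Every ring atom contributes a p orbital perpendicular to the ring (the double-bond atoms are sp², each contributing one p electron; the boron has an empty p orbital), so the π system is cyclic and fully conjugated.
Tallying contributions gives 4 × 2 = 8 from the double-bond units + 0 from the BH atom = 8.
With 8 = 4·2 π electrons, Hückel's rule classifies the planar ring as antiaromatic.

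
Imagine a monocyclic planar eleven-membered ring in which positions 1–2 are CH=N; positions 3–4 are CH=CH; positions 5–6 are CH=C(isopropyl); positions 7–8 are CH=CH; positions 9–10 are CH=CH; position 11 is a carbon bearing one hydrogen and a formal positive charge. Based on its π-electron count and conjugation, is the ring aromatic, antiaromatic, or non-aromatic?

Every ring atom contributes a p orbital perpendicular to the ring (the double-bond atoms are sp², each contributing one p electron; each =N– nitrogen is pyridine-type (lone pair in the sp² plane, one electron in the p orbital); the carbocation has an empty p orbital), so the π system is cyclic and fully conjugated.
Adding the contributions, 5 × 2 = 10 from the double-bond units + 0 from the CH(+) atom = 10.
10 = 4(2) + 2, which satisfies Hückel's 4n+2 rule.

Aromatic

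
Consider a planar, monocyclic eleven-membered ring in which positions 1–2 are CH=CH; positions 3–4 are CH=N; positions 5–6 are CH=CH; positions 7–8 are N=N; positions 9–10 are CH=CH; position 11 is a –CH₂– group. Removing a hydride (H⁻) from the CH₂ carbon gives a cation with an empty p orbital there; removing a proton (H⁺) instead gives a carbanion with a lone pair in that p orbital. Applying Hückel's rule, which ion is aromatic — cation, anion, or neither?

The cation

In either ion the ring is fully conjugated: every atom, including the new sp² carbon, supplies a p orbital.
Cation: 5 × 2 + 0 = 10 π electrons → 4(2)+2, aromatic.
Anion: 5 × 2 + 2 = 12 π electrons → 4(3), antiaromatic.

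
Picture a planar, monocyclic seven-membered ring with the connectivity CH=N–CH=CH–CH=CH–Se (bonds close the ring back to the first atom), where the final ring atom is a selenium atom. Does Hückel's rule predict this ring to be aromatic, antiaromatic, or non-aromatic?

Antiaromatic

Every ring atom contributes a p orbital perpendicular to the ring (every atom in a ring double bond is sp² and brings one electron to the p orbital; each =N– nitrogen is pyridine-type (lone pair in the sp² plane, one electron in the p orbital); the selenium donates one lone pair from its p orbital), so the π system is cyclic and fully conjugated.
Tallying contributions gives 3 × 2 = 6 from the double-bond units + 2 from the Se atom = 8.
A 4n π count (8, n = 2) in a planar conjugated ring means antiaromatic.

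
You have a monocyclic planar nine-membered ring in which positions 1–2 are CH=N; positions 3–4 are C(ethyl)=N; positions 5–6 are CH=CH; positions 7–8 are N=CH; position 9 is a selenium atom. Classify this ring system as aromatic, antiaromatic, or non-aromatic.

Aromatic

Every ring atom contributes a p orbital perpendicular to the ring (the double-bond atoms are sp², each contributing one p electron; each sp² =N– keeps its lone pair in-plane and puts one electron into the π system; the selenium donates one lone pair from its p orbital), so the π system is cyclic and fully conjugated.
π-electron count: 4 × 2 = 8 from the double-bond units + 2 from the Se atom = 10.
With 10 π electrons (n = 2), the Hückel 4n+2 condition holds.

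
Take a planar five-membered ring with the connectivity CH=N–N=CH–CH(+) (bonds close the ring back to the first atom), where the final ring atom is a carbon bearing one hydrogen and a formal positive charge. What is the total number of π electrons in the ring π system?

4

All ring atoms are sp² and supply a p orbital to the ring (every atom in a ring double bond is sp² and brings one electron to the p orbital; the doubly-bonded nitrogens are pyridine-type — their lone pairs lie in the ring plane, leaving one electron in the p orbital; the carbocation has an empty p orbital); the conjugation is uninterrupted.
Adding the contributions, 2 × 2 = 4 from the double-bond units + 0 from the CH(+) atom = 4.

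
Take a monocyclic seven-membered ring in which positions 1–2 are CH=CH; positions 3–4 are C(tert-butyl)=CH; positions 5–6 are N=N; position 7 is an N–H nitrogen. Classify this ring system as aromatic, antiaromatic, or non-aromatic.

Antiaromatic

All ring atoms are sp² and supply a p orbital to the ring (every atom in a ring double bond is sp² and brings one electron to the p orbital; the doubly-bonded nitrogens are pyridine-type — their lone pairs lie in the ring plane, leaving one electron in the p orbital; the pyrrole-type nitrogen donates its lone pair from the p orbital); the conjugation is uninterrupted.
Tallying contributions gives 3 × 2 = 6 from the double-bond units + 2 from the NH atom = 8.
A 4n π count (8, n = 2) in a planar conjugated ring means antiaromatic.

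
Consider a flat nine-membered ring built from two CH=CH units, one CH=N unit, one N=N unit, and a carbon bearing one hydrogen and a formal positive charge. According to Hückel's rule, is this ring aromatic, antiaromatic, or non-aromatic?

Antiaromatic

Check conjugation: every atom in a ring double bond is sp² and brings one electron to the p orbital; each =N– nitrogen is pyridine-type (lone pair in the sp² plane, one electron in the p orbital); the carbocation has an empty p orbital — every position has a p orbital, so the cyclic π system is continuous.
Counting π electrons: 4 × 2 = 8 from the double-bond units + 0 from the CH(+) atom = 8.
A 4n π count (8, n = 2) in a planar conjugated ring means antiaromatic.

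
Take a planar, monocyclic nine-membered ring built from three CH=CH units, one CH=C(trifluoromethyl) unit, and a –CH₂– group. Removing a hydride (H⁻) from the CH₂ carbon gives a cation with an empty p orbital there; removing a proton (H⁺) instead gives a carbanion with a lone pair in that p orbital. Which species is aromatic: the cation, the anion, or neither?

In either ion the ring is fully conjugated: every atom, including the new sp² carbon, supplies a p orbital.
Cation: 4 × 2 + 0 = 8 π electrons → 4(2), antiaromatic.
Anion: 4 × 2 + 2 = 10 π electrons → 4(2)+2, aromatic.

The anion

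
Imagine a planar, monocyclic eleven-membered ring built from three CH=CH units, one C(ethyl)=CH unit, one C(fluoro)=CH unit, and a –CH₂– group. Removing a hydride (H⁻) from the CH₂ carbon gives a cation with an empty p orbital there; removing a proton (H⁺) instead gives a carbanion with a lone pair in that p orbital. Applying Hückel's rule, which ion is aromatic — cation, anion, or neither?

The cation

In both ions every ring atom is sp² and contributes a p orbital, so both rings are fully conjugated.
Cation: 5 × 2 + 0 = 10 π electrons → 4(2)+2, aromatic.
Anion: 5 × 2 + 2 = 12 π electrons → 4(3), antiaromatic.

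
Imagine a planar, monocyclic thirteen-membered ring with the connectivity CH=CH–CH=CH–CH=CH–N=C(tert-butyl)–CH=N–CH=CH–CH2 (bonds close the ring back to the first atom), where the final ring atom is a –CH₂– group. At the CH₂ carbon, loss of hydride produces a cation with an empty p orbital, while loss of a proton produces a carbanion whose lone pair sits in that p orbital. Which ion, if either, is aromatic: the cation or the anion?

In both ions every ring atom is sp² and contributes a p orbital, so both rings are fully conjugated.
Cation: 6 × 2 + 0 = 12 π electrons → 4(3), antiaromatic.
Anion: 6 × 2 + 2 = 14 π electrons → 4(3)+2, aromatic.

The anion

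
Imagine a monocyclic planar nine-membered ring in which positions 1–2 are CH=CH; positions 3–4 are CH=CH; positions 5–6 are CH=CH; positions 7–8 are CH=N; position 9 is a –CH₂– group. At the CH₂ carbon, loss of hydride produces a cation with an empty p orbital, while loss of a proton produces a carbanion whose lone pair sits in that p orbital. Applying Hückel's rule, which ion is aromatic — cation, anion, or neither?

In both ions every ring atom is sp² and contributes a p orbital, so both rings are fully conjugated.
Cation: 4 × 2 + 0 = 8 π electrons → 4(2), antiaromatic.
Anion: 4 × 2 + 2 = 10 π electrons → 4(2)+2, aromatic.

The anion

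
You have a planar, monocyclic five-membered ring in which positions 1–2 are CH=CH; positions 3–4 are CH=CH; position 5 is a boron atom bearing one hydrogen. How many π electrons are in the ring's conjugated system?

The p orbitals form a continuous loop: every atom in a ring double bond is sp² and brings one electron to the p orbital; the boron has an empty p orbital. The ring is fully conjugated.
Adding the contributions, 2 × 2 = 4 from the double-bond units + 0 from the BH atom = 4.

4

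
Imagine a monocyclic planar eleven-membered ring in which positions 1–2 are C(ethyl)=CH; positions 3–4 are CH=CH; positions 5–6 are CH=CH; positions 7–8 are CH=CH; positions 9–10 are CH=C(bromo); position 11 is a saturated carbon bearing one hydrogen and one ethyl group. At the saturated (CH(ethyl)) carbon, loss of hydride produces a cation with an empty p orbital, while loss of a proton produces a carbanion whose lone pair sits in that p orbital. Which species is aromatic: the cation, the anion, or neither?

The cation

In either ion the ring is fully conjugated: every atom, including the new sp² carbon, supplies a p orbital.
Cation: 5 × 2 + 0 = 10 π electrons → 4(2)+2, aromatic.
Anion: 5 × 2 + 2 = 12 π electrons → 4(3), antiaromatic.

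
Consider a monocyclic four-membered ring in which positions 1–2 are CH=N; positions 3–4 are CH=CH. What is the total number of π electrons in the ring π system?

All ring atoms are sp² and supply a p orbital to the ring (each doubly-bonded ring atom is sp² with one p-orbital electron; the doubly-bonded nitrogens are pyridine-type — their lone pairs lie in the ring plane, leaving one electron in the p orbital); the conjugation is uninterrupted.
Adding the contributions, 2 × 2 = 4 from the 2 double-bond units.

4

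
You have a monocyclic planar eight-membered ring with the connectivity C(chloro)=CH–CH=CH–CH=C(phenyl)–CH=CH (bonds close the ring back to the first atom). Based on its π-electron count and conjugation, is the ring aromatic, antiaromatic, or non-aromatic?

Every ring atom contributes a p orbital perpendicular to the ring (each doubly-bonded ring atom is sp² with one p-orbital electron), so the π system is cyclic and fully conjugated.
Counting π electrons: 4 × 2 = 8 from the 4 double-bond units.
8 = 4(2); a planar, fully conjugated 4n system is antiaromatic.

Antiaromatic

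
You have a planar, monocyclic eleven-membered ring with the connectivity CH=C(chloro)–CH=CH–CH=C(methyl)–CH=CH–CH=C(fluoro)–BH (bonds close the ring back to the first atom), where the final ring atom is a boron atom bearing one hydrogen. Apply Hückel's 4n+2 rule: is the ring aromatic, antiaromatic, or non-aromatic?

Every ring atom contributes a p orbital perpendicular to the ring (the double-bond atoms are sp², each contributing one p electron; the boron has an empty p orbital), so the π system is cyclic and fully conjugated.
Adding the contributions, 5 × 2 = 10 from the double-bond units + 0 from the BH atom = 10.
That gives a 4n+2 count (10, n = 2).

Aromatic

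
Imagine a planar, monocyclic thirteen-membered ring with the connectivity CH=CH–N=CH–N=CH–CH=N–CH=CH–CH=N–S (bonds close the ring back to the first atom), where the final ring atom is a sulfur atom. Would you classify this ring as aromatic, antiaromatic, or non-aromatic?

Aromatic

Every ring atom contributes a p orbital perpendicular to the ring (each doubly-bonded ring atom is sp² with one p-orbital electron; each sp² =N– keeps its lone pair in-plane and puts one electron into the π system; the sulfur donates one lone pair from its p orbital), so the π system is cyclic and fully conjugated.
Adding the contributions, 6 × 2 = 12 from the double-bond units + 2 from the S atom = 14.
14 = 4(3) + 2, which satisfies Hückel's 4n+2 rule.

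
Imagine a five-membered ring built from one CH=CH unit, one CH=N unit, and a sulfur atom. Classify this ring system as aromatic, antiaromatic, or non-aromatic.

All ring atoms are sp² and supply a p orbital to the ring (every atom in a ring double bond is sp² and brings one electron to the p orbital; each =N– nitrogen is pyridine-type (lone pair in the sp² plane, one electron in the p orbital); the sulfur donates one lone pair from its p orbital); the conjugation is uninterrupted.
π-electron count: 2 × 2 = 4 from the double-bond units + 2 from the S atom = 6.
With 6 π electrons (n = 1), the Hückel 4n+2 condition holds.

Aromatic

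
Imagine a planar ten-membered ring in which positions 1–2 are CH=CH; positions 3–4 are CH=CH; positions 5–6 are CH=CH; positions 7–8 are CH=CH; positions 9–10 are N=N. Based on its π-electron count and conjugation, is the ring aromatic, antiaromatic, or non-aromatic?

Aromatic

Every ring atom contributes a p orbital perpendicular to the ring (each doubly-bonded ring atom is sp² with one p-orbital electron; the doubly-bonded nitrogens are pyridine-type — their lone pairs lie in the ring plane, leaving one electron in the p orbital), so the π system is cyclic and fully conjugated.
Counting π electrons: 5 × 2 = 10 from the 5 double-bond units.
Since 10 = 4·2 + 2, the ring meets the 4n+2 criterion.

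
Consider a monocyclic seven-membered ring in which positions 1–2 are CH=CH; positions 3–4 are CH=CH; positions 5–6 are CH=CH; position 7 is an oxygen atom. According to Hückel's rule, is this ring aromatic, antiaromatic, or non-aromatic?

Antiaromatic

Every ring atom contributes a p orbital perpendicular to the ring (every atom in a ring double bond is sp² and brings one electron to the p orbital; the oxygen donates one lone pair from its p orbital), so the π system is cyclic and fully conjugated.
Tallying contributions gives 3 × 2 = 6 from the double-bond units + 2 from the O atom = 8.
8 is a 4n count (n = 2), so the planar conjugated ring is antiaromatic.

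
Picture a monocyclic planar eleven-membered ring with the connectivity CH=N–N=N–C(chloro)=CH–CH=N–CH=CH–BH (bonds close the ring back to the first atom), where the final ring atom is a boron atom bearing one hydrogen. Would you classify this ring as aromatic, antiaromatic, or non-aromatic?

Every ring atom contributes a p orbital perpendicular to the ring (each doubly-bonded ring atom is sp² with one p-orbital electron; each =N– nitrogen is pyridine-type (lone pair in the sp² plane, one electron in the p orbital); the boron has an empty p orbital), so the π system is cyclic and fully conjugated.
Counting π electrons: 5 × 2 = 10 from the double-bond units + 0 from the BH atom = 10.
Since 10 = 4·2 + 2, the ring meets the 4n+2 criterion.

Aromatic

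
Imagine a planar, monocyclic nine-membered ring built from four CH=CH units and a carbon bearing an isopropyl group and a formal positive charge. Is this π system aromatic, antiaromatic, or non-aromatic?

Check conjugation: each doubly-bonded ring atom is sp² with one p-orbital electron; the carbocation has an empty p orbital — every position has a p orbital, so the cyclic π system is continuous.
Adding the contributions, 4 × 2 = 8 from the double-bond units + 0 from the C(isopropyl)(+) atom = 8.
8 = 4(2); a planar, fully conjugated 4n system is antiaromatic.

Antiaromatic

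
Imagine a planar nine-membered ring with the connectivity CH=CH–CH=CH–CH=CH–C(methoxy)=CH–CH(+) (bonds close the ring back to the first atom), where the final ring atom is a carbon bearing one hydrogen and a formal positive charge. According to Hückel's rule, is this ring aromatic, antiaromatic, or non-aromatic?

Check conjugation: the double-bond atoms are sp², each contributing one p electron; the carbocation has an empty p orbital — every position has a p orbital, so the cyclic π system is continuous.
Tallying contributions gives 4 × 2 = 8 from the double-bond units + 0 from the CH(+) atom = 8.
8 = 4(2); a planar, fully conjugated 4n system is antiaromatic.

Antiaromatic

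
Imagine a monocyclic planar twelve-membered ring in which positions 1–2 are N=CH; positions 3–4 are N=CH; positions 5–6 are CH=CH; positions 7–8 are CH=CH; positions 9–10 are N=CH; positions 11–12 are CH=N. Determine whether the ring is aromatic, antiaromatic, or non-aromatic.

Antiaromatic

All ring atoms are sp² and supply a p orbital to the ring (each doubly-bonded ring atom is sp² with one p-orbital electron; each sp² =N– keeps its lone pair in-plane and puts one electron into the π system); the conjugation is uninterrupted.
π-electron count: 6 × 2 = 12 from the 6 double-bond units.
12 is a 4n count (n = 3), so the planar conjugated ring is antiaromatic.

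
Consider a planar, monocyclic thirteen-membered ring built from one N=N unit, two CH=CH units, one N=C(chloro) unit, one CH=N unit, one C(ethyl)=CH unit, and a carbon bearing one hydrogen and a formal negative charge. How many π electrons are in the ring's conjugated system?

14

All ring atoms are sp² and supply a p orbital to the ring (the double-bond atoms are sp², each contributing one p electron; the doubly-bonded nitrogens are pyridine-type — their lone pairs lie in the ring plane, leaving one electron in the p orbital; the carbanion's lone pair occupies the p orbital); the conjugation is uninterrupted.
Counting π electrons: 6 × 2 = 12 from the double-bond units + 2 from the CH(-) atom = 14.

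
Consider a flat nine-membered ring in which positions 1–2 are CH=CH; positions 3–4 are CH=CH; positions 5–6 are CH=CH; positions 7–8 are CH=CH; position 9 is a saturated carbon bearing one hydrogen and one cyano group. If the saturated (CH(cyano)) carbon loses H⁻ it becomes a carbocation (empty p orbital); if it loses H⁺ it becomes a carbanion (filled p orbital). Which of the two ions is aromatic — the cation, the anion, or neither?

The anion

Both ions have a continuous loop of p orbitals — each ring atom is sp².
Cation: 4 × 2 + 0 = 8 π electrons → 4(2), antiaromatic.
Anion: 4 × 2 + 2 = 10 π electrons → 4(2)+2, aromatic.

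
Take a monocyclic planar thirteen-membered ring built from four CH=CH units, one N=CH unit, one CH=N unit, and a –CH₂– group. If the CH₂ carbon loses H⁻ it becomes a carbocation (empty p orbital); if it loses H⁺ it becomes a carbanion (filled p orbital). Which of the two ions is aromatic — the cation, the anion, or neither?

Both ions have a continuous loop of p orbitals — each ring atom is sp².
Cation: 6 × 2 + 0 = 12 π electrons → 4(3), antiaromatic.
Anion: 6 × 2 + 2 = 14 π electrons → 4(3)+2, aromatic.

The anion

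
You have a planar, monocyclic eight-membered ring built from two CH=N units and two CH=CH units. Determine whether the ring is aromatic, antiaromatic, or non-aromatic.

Antiaromatic

Check conjugation: the double-bond atoms are sp², each contributing one p electron; each sp² =N– keeps its lone pair in-plane and puts one electron into the π system — every position has a p orbital, so the cyclic π system is continuous.
Counting π electrons: 4 × 2 = 8 from the 4 double-bond units.
With 8 = 4·2 π electrons, Hückel's rule classifies the planar ring as antiaromatic.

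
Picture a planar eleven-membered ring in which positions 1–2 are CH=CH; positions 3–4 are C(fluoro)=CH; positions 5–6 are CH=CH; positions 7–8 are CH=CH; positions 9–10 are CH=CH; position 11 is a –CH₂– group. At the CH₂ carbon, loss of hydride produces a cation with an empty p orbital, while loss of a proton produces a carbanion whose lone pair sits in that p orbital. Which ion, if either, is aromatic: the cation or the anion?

The cation

Once that carbon is sp², every ring atom has a p orbital and both ions are fully conjugated.
Cation: 5 × 2 + 0 = 10 π electrons → 4(2)+2, aromatic.
Anion: 5 × 2 + 2 = 12 π electrons → 4(3), antiaromatic.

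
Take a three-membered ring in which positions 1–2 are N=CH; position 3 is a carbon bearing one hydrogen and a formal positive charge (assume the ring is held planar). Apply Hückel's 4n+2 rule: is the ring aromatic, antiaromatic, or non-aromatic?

Aromatic

Every ring atom contributes a p orbital perpendicular to the ring (each doubly-bonded ring atom is sp² with one p-orbital electron; each sp² =N– keeps its lone pair in-plane and puts one electron into the π system; the carbocation has an empty p orbital), so the π system is cyclic and fully conjugated.
Counting π electrons: 1 × 2 = 2 from the double-bond unit + 0 from the CH(+) atom = 2.
That gives a 4n+2 count (2, n = 0).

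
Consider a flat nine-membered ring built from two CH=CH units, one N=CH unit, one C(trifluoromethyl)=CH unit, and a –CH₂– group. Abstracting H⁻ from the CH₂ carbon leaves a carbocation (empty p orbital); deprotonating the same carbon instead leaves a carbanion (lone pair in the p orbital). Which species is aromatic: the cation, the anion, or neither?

Both ions have a continuous loop of p orbitals — each ring atom is sp².
Cation: 4 × 2 + 0 = 8 π electrons → 4(2), antiaromatic.
Anion: 4 × 2 + 2 = 10 π electrons → 4(2)+2, aromatic.

The anion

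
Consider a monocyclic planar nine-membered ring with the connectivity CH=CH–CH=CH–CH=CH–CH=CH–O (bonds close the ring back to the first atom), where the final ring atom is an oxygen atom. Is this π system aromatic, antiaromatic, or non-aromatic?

All ring atoms are sp² and supply a p orbital to the ring (each doubly-bonded ring atom is sp² with one p-orbital electron; the oxygen donates one lone pair from its p orbital); the conjugation is uninterrupted.
π-electron count: 4 × 2 = 8 from the double-bond units + 2 from the O atom = 10.
With 10 π electrons (n = 2), the Hückel 4n+2 condition holds.

Aromatic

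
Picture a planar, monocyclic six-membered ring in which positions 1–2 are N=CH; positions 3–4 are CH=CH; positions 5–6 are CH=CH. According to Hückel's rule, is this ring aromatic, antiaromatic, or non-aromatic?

Check conjugation: each doubly-bonded ring atom is sp² with one p-orbital electron; the doubly-bonded nitrogens are pyridine-type — their lone pairs lie in the ring plane, leaving one electron in the p orbital — every position has a p orbital, so the cyclic π system is continuous.
Adding the contributions, 3 × 2 = 6 from the 3 double-bond units.
That gives a 4n+2 count (6, n = 1).

Aromatic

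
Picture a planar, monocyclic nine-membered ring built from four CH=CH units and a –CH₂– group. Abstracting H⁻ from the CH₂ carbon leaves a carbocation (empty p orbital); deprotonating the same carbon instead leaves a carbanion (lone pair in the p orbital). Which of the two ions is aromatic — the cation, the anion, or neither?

The anion

Once that carbon is sp², every ring atom has a p orbital and both ions are fully conjugated.
Cation: 4 × 2 + 0 = 8 π electrons → 4(2), antiaromatic.
Anion: 4 × 2 + 2 = 10 π electrons → 4(2)+2, aromatic.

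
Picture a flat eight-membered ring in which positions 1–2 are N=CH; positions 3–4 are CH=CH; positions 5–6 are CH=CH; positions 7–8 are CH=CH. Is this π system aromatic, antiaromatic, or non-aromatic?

Antiaromatic

The p orbitals form a continuous loop: each doubly-bonded ring atom is sp² with one p-orbital electron; the doubly-bonded nitrogens are pyridine-type — their lone pairs lie in the ring plane, leaving one electron in the p orbital. The ring is fully conjugated.
Adding the contributions, 4 × 2 = 8 from the 4 double-bond units.
A 4n π count (8, n = 2) in a planar conjugated ring means antiaromatic.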